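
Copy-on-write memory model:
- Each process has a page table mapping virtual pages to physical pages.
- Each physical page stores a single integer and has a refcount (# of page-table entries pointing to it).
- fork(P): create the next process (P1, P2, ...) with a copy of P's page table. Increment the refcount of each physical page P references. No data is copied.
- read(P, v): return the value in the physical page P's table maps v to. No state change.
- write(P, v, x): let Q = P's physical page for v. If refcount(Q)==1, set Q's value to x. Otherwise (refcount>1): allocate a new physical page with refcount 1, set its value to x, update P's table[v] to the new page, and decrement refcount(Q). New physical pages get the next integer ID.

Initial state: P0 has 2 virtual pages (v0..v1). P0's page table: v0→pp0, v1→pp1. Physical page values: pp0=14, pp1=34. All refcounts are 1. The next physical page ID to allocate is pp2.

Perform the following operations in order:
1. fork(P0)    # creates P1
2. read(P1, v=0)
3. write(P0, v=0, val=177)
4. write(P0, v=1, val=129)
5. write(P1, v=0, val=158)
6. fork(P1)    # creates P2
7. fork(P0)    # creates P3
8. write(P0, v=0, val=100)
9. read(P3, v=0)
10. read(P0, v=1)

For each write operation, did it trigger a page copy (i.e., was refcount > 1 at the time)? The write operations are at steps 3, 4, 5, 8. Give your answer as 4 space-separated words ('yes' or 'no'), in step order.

Op 1: fork(P0) -> P1. 2 ppages; refcounts: pp0:2 pp1:2
Op 2: read(P1, v0) -> 14. No state change.
Op 3: write(P0, v0, 177). refcount(pp0)=2>1 -> COPY to pp2. 3 ppages; refcounts: pp0:1 pp1:2 pp2:1
Op 4: write(P0, v1, 129). refcount(pp1)=2>1 -> COPY to pp3. 4 ppages; refcounts: pp0:1 pp1:1 pp2:1 pp3:1
Op 5: write(P1, v0, 158). refcount(pp0)=1 -> write in place. 4 ppages; refcounts: pp0:1 pp1:1 pp2:1 pp3:1
Op 6: fork(P1) -> P2. 4 ppages; refcounts: pp0:2 pp1:2 pp2:1 pp3:1
Op 7: fork(P0) -> P3. 4 ppages; refcounts: pp0:2 pp1:2 pp2:2 pp3:2
Op 8: write(P0, v0, 100). refcount(pp2)=2>1 -> COPY to pp4. 5 ppages; refcounts: pp0:2 pp1:2 pp2:1 pp3:2 pp4:1
Op 9: read(P3, v0) -> 177. No state change.
Op 10: read(P0, v1) -> 129. No state change.

yes yes no yes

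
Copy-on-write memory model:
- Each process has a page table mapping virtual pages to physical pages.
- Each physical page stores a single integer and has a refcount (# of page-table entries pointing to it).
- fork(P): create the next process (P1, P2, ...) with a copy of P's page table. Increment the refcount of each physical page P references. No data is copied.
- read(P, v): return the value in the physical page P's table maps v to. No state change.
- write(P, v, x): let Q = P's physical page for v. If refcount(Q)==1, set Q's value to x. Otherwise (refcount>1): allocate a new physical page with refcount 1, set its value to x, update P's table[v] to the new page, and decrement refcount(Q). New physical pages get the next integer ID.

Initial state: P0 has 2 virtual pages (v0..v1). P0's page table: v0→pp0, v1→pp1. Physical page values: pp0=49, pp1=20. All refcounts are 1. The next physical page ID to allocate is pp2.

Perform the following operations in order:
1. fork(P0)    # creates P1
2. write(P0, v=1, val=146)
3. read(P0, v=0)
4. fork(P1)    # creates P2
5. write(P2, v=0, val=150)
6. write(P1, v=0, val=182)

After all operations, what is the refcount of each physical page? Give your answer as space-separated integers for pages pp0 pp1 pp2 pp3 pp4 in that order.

Answer: 1 2 1 1 1

Derivation:
Op 1: fork(P0) -> P1. 2 ppages; refcounts: pp0:2 pp1:2
Op 2: write(P0, v1, 146). refcount(pp1)=2>1 -> COPY to pp2. 3 ppages; refcounts: pp0:2 pp1:1 pp2:1
Op 3: read(P0, v0) -> 49. No state change.
Op 4: fork(P1) -> P2. 3 ppages; refcounts: pp0:3 pp1:2 pp2:1
Op 5: write(P2, v0, 150). refcount(pp0)=3>1 -> COPY to pp3. 4 ppages; refcounts: pp0:2 pp1:2 pp2:1 pp3:1
Op 6: write(P1, v0, 182). refcount(pp0)=2>1 -> COPY to pp4. 5 ppages; refcounts: pp0:1 pp1:2 pp2:1 pp3:1 pp4:1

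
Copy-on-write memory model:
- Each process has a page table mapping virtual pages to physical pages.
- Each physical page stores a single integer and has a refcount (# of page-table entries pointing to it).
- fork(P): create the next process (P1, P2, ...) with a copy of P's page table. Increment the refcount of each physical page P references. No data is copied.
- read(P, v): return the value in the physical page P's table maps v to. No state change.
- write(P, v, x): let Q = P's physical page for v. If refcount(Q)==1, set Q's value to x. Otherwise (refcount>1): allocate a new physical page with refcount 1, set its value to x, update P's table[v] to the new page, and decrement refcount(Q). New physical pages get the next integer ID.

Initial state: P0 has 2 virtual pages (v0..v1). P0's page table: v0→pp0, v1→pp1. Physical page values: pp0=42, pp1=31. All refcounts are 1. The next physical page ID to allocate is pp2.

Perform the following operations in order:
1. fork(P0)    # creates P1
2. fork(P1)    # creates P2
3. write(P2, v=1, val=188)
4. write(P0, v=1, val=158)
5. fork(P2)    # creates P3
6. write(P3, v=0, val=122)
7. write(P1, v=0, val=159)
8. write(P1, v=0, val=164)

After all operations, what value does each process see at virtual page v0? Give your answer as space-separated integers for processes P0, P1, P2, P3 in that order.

Answer: 42 164 42 122

Derivation:
Op 1: fork(P0) -> P1. 2 ppages; refcounts: pp0:2 pp1:2
Op 2: fork(P1) -> P2. 2 ppages; refcounts: pp0:3 pp1:3
Op 3: write(P2, v1, 188). refcount(pp1)=3>1 -> COPY to pp2. 3 ppages; refcounts: pp0:3 pp1:2 pp2:1
Op 4: write(P0, v1, 158). refcount(pp1)=2>1 -> COPY to pp3. 4 ppages; refcounts: pp0:3 pp1:1 pp2:1 pp3:1
Op 5: fork(P2) -> P3. 4 ppages; refcounts: pp0:4 pp1:1 pp2:2 pp3:1
Op 6: write(P3, v0, 122). refcount(pp0)=4>1 -> COPY to pp4. 5 ppages; refcounts: pp0:3 pp1:1 pp2:2 pp3:1 pp4:1
Op 7: write(P1, v0, 159). refcount(pp0)=3>1 -> COPY to pp5. 6 ppages; refcounts: pp0:2 pp1:1 pp2:2 pp3:1 pp4:1 pp5:1
Op 8: write(P1, v0, 164). refcount(pp5)=1 -> write in place. 6 ppages; refcounts: pp0:2 pp1:1 pp2:2 pp3:1 pp4:1 pp5:1
P0: v0 -> pp0 = 42
P1: v0 -> pp5 = 164
P2: v0 -> pp0 = 42
P3: v0 -> pp4 = 122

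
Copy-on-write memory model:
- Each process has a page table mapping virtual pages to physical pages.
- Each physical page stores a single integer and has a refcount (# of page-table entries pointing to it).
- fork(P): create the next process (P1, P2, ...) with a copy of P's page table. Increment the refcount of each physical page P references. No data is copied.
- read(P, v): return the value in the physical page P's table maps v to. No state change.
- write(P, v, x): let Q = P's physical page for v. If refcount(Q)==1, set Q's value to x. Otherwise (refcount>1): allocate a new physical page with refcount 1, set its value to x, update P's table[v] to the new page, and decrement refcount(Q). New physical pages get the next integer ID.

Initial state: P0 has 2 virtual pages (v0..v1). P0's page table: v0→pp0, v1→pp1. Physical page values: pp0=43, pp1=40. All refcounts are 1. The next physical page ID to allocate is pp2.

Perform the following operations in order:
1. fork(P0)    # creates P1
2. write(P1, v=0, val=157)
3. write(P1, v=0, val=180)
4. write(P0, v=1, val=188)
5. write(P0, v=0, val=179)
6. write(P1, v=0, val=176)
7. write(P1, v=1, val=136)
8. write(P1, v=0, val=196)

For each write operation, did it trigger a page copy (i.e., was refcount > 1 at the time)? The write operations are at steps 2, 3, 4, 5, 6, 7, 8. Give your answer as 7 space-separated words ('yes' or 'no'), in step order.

Op 1: fork(P0) -> P1. 2 ppages; refcounts: pp0:2 pp1:2
Op 2: write(P1, v0, 157). refcount(pp0)=2>1 -> COPY to pp2. 3 ppages; refcounts: pp0:1 pp1:2 pp2:1
Op 3: write(P1, v0, 180). refcount(pp2)=1 -> write in place. 3 ppages; refcounts: pp0:1 pp1:2 pp2:1
Op 4: write(P0, v1, 188). refcount(pp1)=2>1 -> COPY to pp3. 4 ppages; refcounts: pp0:1 pp1:1 pp2:1 pp3:1
Op 5: write(P0, v0, 179). refcount(pp0)=1 -> write in place. 4 ppages; refcounts: pp0:1 pp1:1 pp2:1 pp3:1
Op 6: write(P1, v0, 176). refcount(pp2)=1 -> write in place. 4 ppages; refcounts: pp0:1 pp1:1 pp2:1 pp3:1
Op 7: write(P1, v1, 136). refcount(pp1)=1 -> write in place. 4 ppages; refcounts: pp0:1 pp1:1 pp2:1 pp3:1
Op 8: write(P1, v0, 196). refcount(pp2)=1 -> write in place. 4 ppages; refcounts: pp0:1 pp1:1 pp2:1 pp3:1

yes no yes no no no no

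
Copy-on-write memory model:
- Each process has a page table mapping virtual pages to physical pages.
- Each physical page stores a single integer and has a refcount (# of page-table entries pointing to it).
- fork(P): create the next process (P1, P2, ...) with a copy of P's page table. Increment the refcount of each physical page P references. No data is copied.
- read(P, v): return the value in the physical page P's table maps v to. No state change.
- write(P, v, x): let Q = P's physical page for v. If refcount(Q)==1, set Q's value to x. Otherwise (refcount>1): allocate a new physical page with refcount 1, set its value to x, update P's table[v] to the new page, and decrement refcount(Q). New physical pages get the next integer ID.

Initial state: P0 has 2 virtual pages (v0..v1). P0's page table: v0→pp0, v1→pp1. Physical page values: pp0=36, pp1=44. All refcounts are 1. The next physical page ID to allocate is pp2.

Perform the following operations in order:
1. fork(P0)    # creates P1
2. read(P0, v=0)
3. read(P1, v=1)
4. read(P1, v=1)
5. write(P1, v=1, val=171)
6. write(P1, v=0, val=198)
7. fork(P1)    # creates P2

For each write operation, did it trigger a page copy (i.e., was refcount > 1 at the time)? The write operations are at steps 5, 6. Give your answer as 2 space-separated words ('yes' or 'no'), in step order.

Op 1: fork(P0) -> P1. 2 ppages; refcounts: pp0:2 pp1:2
Op 2: read(P0, v0) -> 36. No state change.
Op 3: read(P1, v1) -> 44. No state change.
Op 4: read(P1, v1) -> 44. No state change.
Op 5: write(P1, v1, 171). refcount(pp1)=2>1 -> COPY to pp2. 3 ppages; refcounts: pp0:2 pp1:1 pp2:1
Op 6: write(P1, v0, 198). refcount(pp0)=2>1 -> COPY to pp3. 4 ppages; refcounts: pp0:1 pp1:1 pp2:1 pp3:1
Op 7: fork(P1) -> P2. 4 ppages; refcounts: pp0:1 pp1:1 pp2:2 pp3:2

yes yes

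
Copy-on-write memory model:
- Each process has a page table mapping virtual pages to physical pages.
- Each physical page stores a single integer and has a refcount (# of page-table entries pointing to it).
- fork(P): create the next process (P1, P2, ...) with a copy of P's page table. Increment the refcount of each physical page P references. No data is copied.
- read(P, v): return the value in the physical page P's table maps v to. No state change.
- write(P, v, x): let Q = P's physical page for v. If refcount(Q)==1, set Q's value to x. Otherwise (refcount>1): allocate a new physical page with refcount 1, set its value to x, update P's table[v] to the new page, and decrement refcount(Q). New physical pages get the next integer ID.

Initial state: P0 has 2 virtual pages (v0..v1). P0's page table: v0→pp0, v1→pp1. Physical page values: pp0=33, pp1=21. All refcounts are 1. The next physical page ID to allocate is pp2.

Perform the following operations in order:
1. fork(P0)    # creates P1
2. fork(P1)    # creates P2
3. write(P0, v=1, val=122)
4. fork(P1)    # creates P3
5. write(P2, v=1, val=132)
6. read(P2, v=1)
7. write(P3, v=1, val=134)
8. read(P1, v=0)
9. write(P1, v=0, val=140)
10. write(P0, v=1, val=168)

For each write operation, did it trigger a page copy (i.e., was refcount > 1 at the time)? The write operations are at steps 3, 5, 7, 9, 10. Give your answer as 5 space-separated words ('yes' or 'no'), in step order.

Op 1: fork(P0) -> P1. 2 ppages; refcounts: pp0:2 pp1:2
Op 2: fork(P1) -> P2. 2 ppages; refcounts: pp0:3 pp1:3
Op 3: write(P0, v1, 122). refcount(pp1)=3>1 -> COPY to pp2. 3 ppages; refcounts: pp0:3 pp1:2 pp2:1
Op 4: fork(P1) -> P3. 3 ppages; refcounts: pp0:4 pp1:3 pp2:1
Op 5: write(P2, v1, 132). refcount(pp1)=3>1 -> COPY to pp3. 4 ppages; refcounts: pp0:4 pp1:2 pp2:1 pp3:1
Op 6: read(P2, v1) -> 132. No state change.
Op 7: write(P3, v1, 134). refcount(pp1)=2>1 -> COPY to pp4. 5 ppages; refcounts: pp0:4 pp1:1 pp2:1 pp3:1 pp4:1
Op 8: read(P1, v0) -> 33. No state change.
Op 9: write(P1, v0, 140). refcount(pp0)=4>1 -> COPY to pp5. 6 ppages; refcounts: pp0:3 pp1:1 pp2:1 pp3:1 pp4:1 pp5:1
Op 10: write(P0, v1, 168). refcount(pp2)=1 -> write in place. 6 ppages; refcounts: pp0:3 pp1:1 pp2:1 pp3:1 pp4:1 pp5:1

yes yes yes yes no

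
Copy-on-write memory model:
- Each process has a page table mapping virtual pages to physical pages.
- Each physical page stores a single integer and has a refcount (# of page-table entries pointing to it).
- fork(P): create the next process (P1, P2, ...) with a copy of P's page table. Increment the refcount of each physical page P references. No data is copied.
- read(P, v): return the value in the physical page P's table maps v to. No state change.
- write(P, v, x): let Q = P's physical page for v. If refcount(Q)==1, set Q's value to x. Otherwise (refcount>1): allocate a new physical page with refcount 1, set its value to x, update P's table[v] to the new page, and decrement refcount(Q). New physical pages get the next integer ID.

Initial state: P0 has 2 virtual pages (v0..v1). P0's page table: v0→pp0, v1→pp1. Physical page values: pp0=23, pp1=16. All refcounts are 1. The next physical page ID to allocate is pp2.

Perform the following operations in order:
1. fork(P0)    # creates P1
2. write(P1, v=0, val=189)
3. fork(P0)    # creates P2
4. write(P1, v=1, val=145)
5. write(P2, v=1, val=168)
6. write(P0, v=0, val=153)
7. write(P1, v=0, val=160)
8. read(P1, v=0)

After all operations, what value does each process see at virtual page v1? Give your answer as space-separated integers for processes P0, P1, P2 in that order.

Op 1: fork(P0) -> P1. 2 ppages; refcounts: pp0:2 pp1:2
Op 2: write(P1, v0, 189). refcount(pp0)=2>1 -> COPY to pp2. 3 ppages; refcounts: pp0:1 pp1:2 pp2:1
Op 3: fork(P0) -> P2. 3 ppages; refcounts: pp0:2 pp1:3 pp2:1
Op 4: write(P1, v1, 145). refcount(pp1)=3>1 -> COPY to pp3. 4 ppages; refcounts: pp0:2 pp1:2 pp2:1 pp3:1
Op 5: write(P2, v1, 168). refcount(pp1)=2>1 -> COPY to pp4. 5 ppages; refcounts: pp0:2 pp1:1 pp2:1 pp3:1 pp4:1
Op 6: write(P0, v0, 153). refcount(pp0)=2>1 -> COPY to pp5. 6 ppages; refcounts: pp0:1 pp1:1 pp2:1 pp3:1 pp4:1 pp5:1
Op 7: write(P1, v0, 160). refcount(pp2)=1 -> write in place. 6 ppages; refcounts: pp0:1 pp1:1 pp2:1 pp3:1 pp4:1 pp5:1
Op 8: read(P1, v0) -> 160. No state change.
P0: v1 -> pp1 = 16
P1: v1 -> pp3 = 145
P2: v1 -> pp4 = 168

Answer: 16 145 168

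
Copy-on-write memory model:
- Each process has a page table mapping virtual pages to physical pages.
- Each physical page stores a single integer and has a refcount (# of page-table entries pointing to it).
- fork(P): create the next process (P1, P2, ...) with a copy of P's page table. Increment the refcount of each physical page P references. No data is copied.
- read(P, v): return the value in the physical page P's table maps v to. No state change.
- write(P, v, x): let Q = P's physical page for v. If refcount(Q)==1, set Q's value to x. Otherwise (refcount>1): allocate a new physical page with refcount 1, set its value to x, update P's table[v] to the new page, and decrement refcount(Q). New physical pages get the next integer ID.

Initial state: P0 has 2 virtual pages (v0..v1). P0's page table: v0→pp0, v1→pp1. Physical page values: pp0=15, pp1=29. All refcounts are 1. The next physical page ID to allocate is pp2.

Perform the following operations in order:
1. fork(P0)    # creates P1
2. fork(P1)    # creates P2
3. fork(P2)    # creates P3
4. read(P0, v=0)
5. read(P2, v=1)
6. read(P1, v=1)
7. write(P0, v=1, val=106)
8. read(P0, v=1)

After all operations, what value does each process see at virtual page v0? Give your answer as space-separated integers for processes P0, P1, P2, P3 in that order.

Op 1: fork(P0) -> P1. 2 ppages; refcounts: pp0:2 pp1:2
Op 2: fork(P1) -> P2. 2 ppages; refcounts: pp0:3 pp1:3
Op 3: fork(P2) -> P3. 2 ppages; refcounts: pp0:4 pp1:4
Op 4: read(P0, v0) -> 15. No state change.
Op 5: read(P2, v1) -> 29. No state change.
Op 6: read(P1, v1) -> 29. No state change.
Op 7: write(P0, v1, 106). refcount(pp1)=4>1 -> COPY to pp2. 3 ppages; refcounts: pp0:4 pp1:3 pp2:1
Op 8: read(P0, v1) -> 106. No state change.
P0: v0 -> pp0 = 15
P1: v0 -> pp0 = 15
P2: v0 -> pp0 = 15
P3: v0 -> pp0 = 15

Answer: 15 15 15 15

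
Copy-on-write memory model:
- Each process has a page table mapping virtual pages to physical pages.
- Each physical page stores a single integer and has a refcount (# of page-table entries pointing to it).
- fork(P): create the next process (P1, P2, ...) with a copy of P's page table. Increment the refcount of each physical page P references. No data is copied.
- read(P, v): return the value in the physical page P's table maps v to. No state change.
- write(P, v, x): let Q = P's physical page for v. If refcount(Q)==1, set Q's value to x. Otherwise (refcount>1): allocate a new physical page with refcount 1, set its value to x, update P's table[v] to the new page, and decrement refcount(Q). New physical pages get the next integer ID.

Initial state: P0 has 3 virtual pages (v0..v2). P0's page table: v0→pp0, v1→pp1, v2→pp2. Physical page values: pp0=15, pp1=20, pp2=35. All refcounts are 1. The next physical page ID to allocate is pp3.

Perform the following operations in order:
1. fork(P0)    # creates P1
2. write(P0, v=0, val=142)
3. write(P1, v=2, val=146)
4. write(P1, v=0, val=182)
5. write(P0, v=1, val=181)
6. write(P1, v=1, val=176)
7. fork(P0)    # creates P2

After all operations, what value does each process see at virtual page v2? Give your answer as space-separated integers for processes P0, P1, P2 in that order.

Op 1: fork(P0) -> P1. 3 ppages; refcounts: pp0:2 pp1:2 pp2:2
Op 2: write(P0, v0, 142). refcount(pp0)=2>1 -> COPY to pp3. 4 ppages; refcounts: pp0:1 pp1:2 pp2:2 pp3:1
Op 3: write(P1, v2, 146). refcount(pp2)=2>1 -> COPY to pp4. 5 ppages; refcounts: pp0:1 pp1:2 pp2:1 pp3:1 pp4:1
Op 4: write(P1, v0, 182). refcount(pp0)=1 -> write in place. 5 ppages; refcounts: pp0:1 pp1:2 pp2:1 pp3:1 pp4:1
Op 5: write(P0, v1, 181). refcount(pp1)=2>1 -> COPY to pp5. 6 ppages; refcounts: pp0:1 pp1:1 pp2:1 pp3:1 pp4:1 pp5:1
Op 6: write(P1, v1, 176). refcount(pp1)=1 -> write in place. 6 ppages; refcounts: pp0:1 pp1:1 pp2:1 pp3:1 pp4:1 pp5:1
Op 7: fork(P0) -> P2. 6 ppages; refcounts: pp0:1 pp1:1 pp2:2 pp3:2 pp4:1 pp5:2
P0: v2 -> pp2 = 35
P1: v2 -> pp4 = 146
P2: v2 -> pp2 = 35

Answer: 35 146 35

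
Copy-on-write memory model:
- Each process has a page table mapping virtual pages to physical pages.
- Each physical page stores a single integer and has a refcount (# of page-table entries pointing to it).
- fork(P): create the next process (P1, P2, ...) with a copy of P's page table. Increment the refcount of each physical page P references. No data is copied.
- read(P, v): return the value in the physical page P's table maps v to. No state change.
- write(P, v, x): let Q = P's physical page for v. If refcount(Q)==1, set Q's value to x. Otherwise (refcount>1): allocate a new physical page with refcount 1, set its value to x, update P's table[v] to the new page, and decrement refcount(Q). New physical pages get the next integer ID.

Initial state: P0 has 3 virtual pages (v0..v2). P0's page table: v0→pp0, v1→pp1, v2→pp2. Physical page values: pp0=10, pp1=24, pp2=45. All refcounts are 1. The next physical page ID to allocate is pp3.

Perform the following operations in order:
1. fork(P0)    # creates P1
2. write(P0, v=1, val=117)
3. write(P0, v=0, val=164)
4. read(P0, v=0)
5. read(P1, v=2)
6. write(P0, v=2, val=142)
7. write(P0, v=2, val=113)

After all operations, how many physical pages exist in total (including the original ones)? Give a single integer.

Answer: 6

Derivation:
Op 1: fork(P0) -> P1. 3 ppages; refcounts: pp0:2 pp1:2 pp2:2
Op 2: write(P0, v1, 117). refcount(pp1)=2>1 -> COPY to pp3. 4 ppages; refcounts: pp0:2 pp1:1 pp2:2 pp3:1
Op 3: write(P0, v0, 164). refcount(pp0)=2>1 -> COPY to pp4. 5 ppages; refcounts: pp0:1 pp1:1 pp2:2 pp3:1 pp4:1
Op 4: read(P0, v0) -> 164. No state change.
Op 5: read(P1, v2) -> 45. No state change.
Op 6: write(P0, v2, 142). refcount(pp2)=2>1 -> COPY to pp5. 6 ppages; refcounts: pp0:1 pp1:1 pp2:1 pp3:1 pp4:1 pp5:1
Op 7: write(P0, v2, 113). refcount(pp5)=1 -> write in place. 6 ppages; refcounts: pp0:1 pp1:1 pp2:1 pp3:1 pp4:1 pp5:1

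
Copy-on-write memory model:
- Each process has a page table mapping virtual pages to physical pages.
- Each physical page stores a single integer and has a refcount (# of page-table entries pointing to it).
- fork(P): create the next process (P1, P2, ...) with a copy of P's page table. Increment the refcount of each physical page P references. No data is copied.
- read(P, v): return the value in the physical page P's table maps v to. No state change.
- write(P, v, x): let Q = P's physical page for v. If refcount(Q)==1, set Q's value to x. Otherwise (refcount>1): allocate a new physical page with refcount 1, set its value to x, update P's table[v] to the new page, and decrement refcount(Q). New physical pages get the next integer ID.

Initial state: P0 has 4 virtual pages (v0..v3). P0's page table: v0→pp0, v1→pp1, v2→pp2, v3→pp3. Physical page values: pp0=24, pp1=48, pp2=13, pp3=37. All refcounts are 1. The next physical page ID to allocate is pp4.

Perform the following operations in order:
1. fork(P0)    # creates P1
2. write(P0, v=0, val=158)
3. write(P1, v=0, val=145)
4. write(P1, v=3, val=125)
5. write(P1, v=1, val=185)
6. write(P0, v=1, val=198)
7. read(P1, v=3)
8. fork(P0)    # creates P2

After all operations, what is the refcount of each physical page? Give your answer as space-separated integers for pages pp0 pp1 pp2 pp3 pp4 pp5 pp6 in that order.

Answer: 1 2 3 2 2 1 1

Derivation:
Op 1: fork(P0) -> P1. 4 ppages; refcounts: pp0:2 pp1:2 pp2:2 pp3:2
Op 2: write(P0, v0, 158). refcount(pp0)=2>1 -> COPY to pp4. 5 ppages; refcounts: pp0:1 pp1:2 pp2:2 pp3:2 pp4:1
Op 3: write(P1, v0, 145). refcount(pp0)=1 -> write in place. 5 ppages; refcounts: pp0:1 pp1:2 pp2:2 pp3:2 pp4:1
Op 4: write(P1, v3, 125). refcount(pp3)=2>1 -> COPY to pp5. 6 ppages; refcounts: pp0:1 pp1:2 pp2:2 pp3:1 pp4:1 pp5:1
Op 5: write(P1, v1, 185). refcount(pp1)=2>1 -> COPY to pp6. 7 ppages; refcounts: pp0:1 pp1:1 pp2:2 pp3:1 pp4:1 pp5:1 pp6:1
Op 6: write(P0, v1, 198). refcount(pp1)=1 -> write in place. 7 ppages; refcounts: pp0:1 pp1:1 pp2:2 pp3:1 pp4:1 pp5:1 pp6:1
Op 7: read(P1, v3) -> 125. No state change.
Op 8: fork(P0) -> P2. 7 ppages; refcounts: pp0:1 pp1:2 pp2:3 pp3:2 pp4:2 pp5:1 pp6:1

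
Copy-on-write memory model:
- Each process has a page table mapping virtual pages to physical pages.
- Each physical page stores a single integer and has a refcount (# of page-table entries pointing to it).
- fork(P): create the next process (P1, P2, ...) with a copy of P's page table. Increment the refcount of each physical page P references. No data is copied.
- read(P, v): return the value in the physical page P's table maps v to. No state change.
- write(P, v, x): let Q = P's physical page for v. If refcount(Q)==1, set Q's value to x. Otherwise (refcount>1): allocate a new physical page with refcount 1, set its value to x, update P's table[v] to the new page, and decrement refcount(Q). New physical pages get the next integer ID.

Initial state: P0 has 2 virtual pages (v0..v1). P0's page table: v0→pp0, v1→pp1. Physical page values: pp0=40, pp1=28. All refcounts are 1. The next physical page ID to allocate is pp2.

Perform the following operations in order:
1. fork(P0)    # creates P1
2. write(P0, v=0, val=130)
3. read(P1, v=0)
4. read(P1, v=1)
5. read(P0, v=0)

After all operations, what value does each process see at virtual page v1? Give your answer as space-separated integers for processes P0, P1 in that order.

Answer: 28 28

Derivation:
Op 1: fork(P0) -> P1. 2 ppages; refcounts: pp0:2 pp1:2
Op 2: write(P0, v0, 130). refcount(pp0)=2>1 -> COPY to pp2. 3 ppages; refcounts: pp0:1 pp1:2 pp2:1
Op 3: read(P1, v0) -> 40. No state change.
Op 4: read(P1, v1) -> 28. No state change.
Op 5: read(P0, v0) -> 130. No state change.
P0: v1 -> pp1 = 28
P1: v1 -> pp1 = 28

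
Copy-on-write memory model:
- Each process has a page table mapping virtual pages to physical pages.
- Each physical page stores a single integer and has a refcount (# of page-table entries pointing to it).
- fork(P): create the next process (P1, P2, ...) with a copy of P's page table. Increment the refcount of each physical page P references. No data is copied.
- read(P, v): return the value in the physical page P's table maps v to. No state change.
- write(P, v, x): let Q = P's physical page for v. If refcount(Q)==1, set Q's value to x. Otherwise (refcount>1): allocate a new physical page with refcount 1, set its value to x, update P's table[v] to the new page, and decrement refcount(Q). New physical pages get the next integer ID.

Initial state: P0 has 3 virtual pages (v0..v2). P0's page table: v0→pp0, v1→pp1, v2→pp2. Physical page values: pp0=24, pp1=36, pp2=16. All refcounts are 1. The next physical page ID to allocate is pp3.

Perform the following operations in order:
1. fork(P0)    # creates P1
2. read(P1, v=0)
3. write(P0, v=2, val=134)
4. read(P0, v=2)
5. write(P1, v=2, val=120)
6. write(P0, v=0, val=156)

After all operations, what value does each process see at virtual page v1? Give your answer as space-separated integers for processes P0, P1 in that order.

Answer: 36 36

Derivation:
Op 1: fork(P0) -> P1. 3 ppages; refcounts: pp0:2 pp1:2 pp2:2
Op 2: read(P1, v0) -> 24. No state change.
Op 3: write(P0, v2, 134). refcount(pp2)=2>1 -> COPY to pp3. 4 ppages; refcounts: pp0:2 pp1:2 pp2:1 pp3:1
Op 4: read(P0, v2) -> 134. No state change.
Op 5: write(P1, v2, 120). refcount(pp2)=1 -> write in place. 4 ppages; refcounts: pp0:2 pp1:2 pp2:1 pp3:1
Op 6: write(P0, v0, 156). refcount(pp0)=2>1 -> COPY to pp4. 5 ppages; refcounts: pp0:1 pp1:2 pp2:1 pp3:1 pp4:1
P0: v1 -> pp1 = 36
P1: v1 -> pp1 = 36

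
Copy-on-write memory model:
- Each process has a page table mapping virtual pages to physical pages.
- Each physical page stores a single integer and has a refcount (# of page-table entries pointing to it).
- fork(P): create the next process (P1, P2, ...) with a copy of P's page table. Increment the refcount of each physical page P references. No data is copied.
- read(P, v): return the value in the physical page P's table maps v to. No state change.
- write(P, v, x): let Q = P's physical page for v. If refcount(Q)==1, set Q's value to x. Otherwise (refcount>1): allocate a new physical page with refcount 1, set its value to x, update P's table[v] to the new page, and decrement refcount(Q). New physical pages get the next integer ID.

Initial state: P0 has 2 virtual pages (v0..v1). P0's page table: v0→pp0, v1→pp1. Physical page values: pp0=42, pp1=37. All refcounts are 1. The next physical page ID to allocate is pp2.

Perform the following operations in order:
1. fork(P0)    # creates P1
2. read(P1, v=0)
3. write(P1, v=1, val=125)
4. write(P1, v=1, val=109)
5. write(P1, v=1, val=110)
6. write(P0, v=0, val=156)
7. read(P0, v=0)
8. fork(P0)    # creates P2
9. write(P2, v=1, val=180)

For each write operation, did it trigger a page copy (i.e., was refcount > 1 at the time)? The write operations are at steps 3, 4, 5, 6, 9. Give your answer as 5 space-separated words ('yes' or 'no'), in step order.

Op 1: fork(P0) -> P1. 2 ppages; refcounts: pp0:2 pp1:2
Op 2: read(P1, v0) -> 42. No state change.
Op 3: write(P1, v1, 125). refcount(pp1)=2>1 -> COPY to pp2. 3 ppages; refcounts: pp0:2 pp1:1 pp2:1
Op 4: write(P1, v1, 109). refcount(pp2)=1 -> write in place. 3 ppages; refcounts: pp0:2 pp1:1 pp2:1
Op 5: write(P1, v1, 110). refcount(pp2)=1 -> write in place. 3 ppages; refcounts: pp0:2 pp1:1 pp2:1
Op 6: write(P0, v0, 156). refcount(pp0)=2>1 -> COPY to pp3. 4 ppages; refcounts: pp0:1 pp1:1 pp2:1 pp3:1
Op 7: read(P0, v0) -> 156. No state change.
Op 8: fork(P0) -> P2. 4 ppages; refcounts: pp0:1 pp1:2 pp2:1 pp3:2
Op 9: write(P2, v1, 180). refcount(pp1)=2>1 -> COPY to pp4. 5 ppages; refcounts: pp0:1 pp1:1 pp2:1 pp3:2 pp4:1

yes no no yes yes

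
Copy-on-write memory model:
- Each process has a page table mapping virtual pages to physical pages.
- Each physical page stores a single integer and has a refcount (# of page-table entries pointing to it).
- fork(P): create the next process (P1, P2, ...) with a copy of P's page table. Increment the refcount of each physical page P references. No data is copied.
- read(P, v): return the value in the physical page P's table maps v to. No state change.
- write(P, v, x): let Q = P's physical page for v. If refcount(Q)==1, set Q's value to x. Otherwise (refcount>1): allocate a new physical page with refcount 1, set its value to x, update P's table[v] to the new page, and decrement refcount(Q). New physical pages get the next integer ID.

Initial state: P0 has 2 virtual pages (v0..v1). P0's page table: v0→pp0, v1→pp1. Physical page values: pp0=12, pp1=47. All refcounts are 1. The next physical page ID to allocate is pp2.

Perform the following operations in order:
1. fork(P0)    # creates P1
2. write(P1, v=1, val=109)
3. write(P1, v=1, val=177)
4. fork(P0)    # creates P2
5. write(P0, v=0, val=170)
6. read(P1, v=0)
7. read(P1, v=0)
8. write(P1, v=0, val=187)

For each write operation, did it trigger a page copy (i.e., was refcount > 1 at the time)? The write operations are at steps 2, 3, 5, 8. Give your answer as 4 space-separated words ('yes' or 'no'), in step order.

Op 1: fork(P0) -> P1. 2 ppages; refcounts: pp0:2 pp1:2
Op 2: write(P1, v1, 109). refcount(pp1)=2>1 -> COPY to pp2. 3 ppages; refcounts: pp0:2 pp1:1 pp2:1
Op 3: write(P1, v1, 177). refcount(pp2)=1 -> write in place. 3 ppages; refcounts: pp0:2 pp1:1 pp2:1
Op 4: fork(P0) -> P2. 3 ppages; refcounts: pp0:3 pp1:2 pp2:1
Op 5: write(P0, v0, 170). refcount(pp0)=3>1 -> COPY to pp3. 4 ppages; refcounts: pp0:2 pp1:2 pp2:1 pp3:1
Op 6: read(P1, v0) -> 12. No state change.
Op 7: read(P1, v0) -> 12. No state change.
Op 8: write(P1, v0, 187). refcount(pp0)=2>1 -> COPY to pp4. 5 ppages; refcounts: pp0:1 pp1:2 pp2:1 pp3:1 pp4:1

yes no yes yes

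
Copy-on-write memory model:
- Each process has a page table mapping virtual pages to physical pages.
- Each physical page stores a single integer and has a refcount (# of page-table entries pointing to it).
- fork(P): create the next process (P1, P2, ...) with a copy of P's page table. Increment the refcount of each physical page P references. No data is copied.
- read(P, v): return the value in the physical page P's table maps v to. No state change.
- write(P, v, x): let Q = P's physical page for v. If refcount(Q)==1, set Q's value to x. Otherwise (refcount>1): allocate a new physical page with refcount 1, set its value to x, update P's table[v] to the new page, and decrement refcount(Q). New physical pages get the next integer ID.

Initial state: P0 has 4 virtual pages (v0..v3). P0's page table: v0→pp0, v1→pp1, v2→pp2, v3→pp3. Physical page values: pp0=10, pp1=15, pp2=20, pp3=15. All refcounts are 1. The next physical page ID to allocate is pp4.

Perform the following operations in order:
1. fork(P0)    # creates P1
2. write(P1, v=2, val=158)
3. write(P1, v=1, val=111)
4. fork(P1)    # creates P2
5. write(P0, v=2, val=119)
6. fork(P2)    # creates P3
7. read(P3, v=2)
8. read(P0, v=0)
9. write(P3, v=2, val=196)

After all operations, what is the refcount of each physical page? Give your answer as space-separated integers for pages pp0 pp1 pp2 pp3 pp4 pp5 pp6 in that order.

Answer: 4 1 1 4 2 3 1

Derivation:
Op 1: fork(P0) -> P1. 4 ppages; refcounts: pp0:2 pp1:2 pp2:2 pp3:2
Op 2: write(P1, v2, 158). refcount(pp2)=2>1 -> COPY to pp4. 5 ppages; refcounts: pp0:2 pp1:2 pp2:1 pp3:2 pp4:1
Op 3: write(P1, v1, 111). refcount(pp1)=2>1 -> COPY to pp5. 6 ppages; refcounts: pp0:2 pp1:1 pp2:1 pp3:2 pp4:1 pp5:1
Op 4: fork(P1) -> P2. 6 ppages; refcounts: pp0:3 pp1:1 pp2:1 pp3:3 pp4:2 pp5:2
Op 5: write(P0, v2, 119). refcount(pp2)=1 -> write in place. 6 ppages; refcounts: pp0:3 pp1:1 pp2:1 pp3:3 pp4:2 pp5:2
Op 6: fork(P2) -> P3. 6 ppages; refcounts: pp0:4 pp1:1 pp2:1 pp3:4 pp4:3 pp5:3
Op 7: read(P3, v2) -> 158. No state change.
Op 8: read(P0, v0) -> 10. No state change.
Op 9: write(P3, v2, 196). refcount(pp4)=3>1 -> COPY to pp6. 7 ppages; refcounts: pp0:4 pp1:1 pp2:1 pp3:4 pp4:2 pp5:3 pp6:1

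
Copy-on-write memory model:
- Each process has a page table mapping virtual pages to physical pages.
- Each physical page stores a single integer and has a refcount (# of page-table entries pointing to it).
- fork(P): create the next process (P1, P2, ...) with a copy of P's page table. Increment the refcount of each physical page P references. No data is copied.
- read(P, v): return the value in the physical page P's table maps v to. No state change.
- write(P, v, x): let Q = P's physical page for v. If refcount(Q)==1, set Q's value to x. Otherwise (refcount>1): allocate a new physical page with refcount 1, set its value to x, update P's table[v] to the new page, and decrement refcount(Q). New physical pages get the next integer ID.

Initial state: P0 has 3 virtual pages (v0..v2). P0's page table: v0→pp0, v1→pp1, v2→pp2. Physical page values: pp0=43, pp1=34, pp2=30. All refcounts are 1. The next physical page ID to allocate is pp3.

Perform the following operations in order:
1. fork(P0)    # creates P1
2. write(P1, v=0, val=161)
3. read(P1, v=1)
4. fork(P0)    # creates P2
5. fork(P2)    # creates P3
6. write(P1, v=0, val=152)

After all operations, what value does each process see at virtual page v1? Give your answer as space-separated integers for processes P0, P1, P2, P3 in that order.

Op 1: fork(P0) -> P1. 3 ppages; refcounts: pp0:2 pp1:2 pp2:2
Op 2: write(P1, v0, 161). refcount(pp0)=2>1 -> COPY to pp3. 4 ppages; refcounts: pp0:1 pp1:2 pp2:2 pp3:1
Op 3: read(P1, v1) -> 34. No state change.
Op 4: fork(P0) -> P2. 4 ppages; refcounts: pp0:2 pp1:3 pp2:3 pp3:1
Op 5: fork(P2) -> P3. 4 ppages; refcounts: pp0:3 pp1:4 pp2:4 pp3:1
Op 6: write(P1, v0, 152). refcount(pp3)=1 -> write in place. 4 ppages; refcounts: pp0:3 pp1:4 pp2:4 pp3:1
P0: v1 -> pp1 = 34
P1: v1 -> pp1 = 34
P2: v1 -> pp1 = 34
P3: v1 -> pp1 = 34

Answer: 34 34 34 34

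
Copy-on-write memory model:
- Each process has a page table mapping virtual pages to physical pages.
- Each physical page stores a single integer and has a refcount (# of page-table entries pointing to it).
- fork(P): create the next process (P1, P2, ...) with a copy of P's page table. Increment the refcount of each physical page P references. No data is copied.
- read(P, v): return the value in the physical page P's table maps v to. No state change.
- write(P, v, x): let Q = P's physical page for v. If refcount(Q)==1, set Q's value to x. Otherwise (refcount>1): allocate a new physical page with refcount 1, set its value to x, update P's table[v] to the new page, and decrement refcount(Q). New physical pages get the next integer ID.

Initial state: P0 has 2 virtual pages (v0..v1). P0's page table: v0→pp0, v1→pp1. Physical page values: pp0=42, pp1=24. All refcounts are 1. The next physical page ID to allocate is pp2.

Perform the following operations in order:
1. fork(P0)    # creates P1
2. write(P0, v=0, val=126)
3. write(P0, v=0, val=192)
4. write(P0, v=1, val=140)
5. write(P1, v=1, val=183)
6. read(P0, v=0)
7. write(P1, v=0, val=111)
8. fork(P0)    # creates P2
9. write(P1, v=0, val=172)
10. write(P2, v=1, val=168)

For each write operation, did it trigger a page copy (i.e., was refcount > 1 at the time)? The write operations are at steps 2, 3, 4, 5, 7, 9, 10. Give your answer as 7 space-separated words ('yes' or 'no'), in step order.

Op 1: fork(P0) -> P1. 2 ppages; refcounts: pp0:2 pp1:2
Op 2: write(P0, v0, 126). refcount(pp0)=2>1 -> COPY to pp2. 3 ppages; refcounts: pp0:1 pp1:2 pp2:1
Op 3: write(P0, v0, 192). refcount(pp2)=1 -> write in place. 3 ppages; refcounts: pp0:1 pp1:2 pp2:1
Op 4: write(P0, v1, 140). refcount(pp1)=2>1 -> COPY to pp3. 4 ppages; refcounts: pp0:1 pp1:1 pp2:1 pp3:1
Op 5: write(P1, v1, 183). refcount(pp1)=1 -> write in place. 4 ppages; refcounts: pp0:1 pp1:1 pp2:1 pp3:1
Op 6: read(P0, v0) -> 192. No state change.
Op 7: write(P1, v0, 111). refcount(pp0)=1 -> write in place. 4 ppages; refcounts: pp0:1 pp1:1 pp2:1 pp3:1
Op 8: fork(P0) -> P2. 4 ppages; refcounts: pp0:1 pp1:1 pp2:2 pp3:2
Op 9: write(P1, v0, 172). refcount(pp0)=1 -> write in place. 4 ppages; refcounts: pp0:1 pp1:1 pp2:2 pp3:2
Op 10: write(P2, v1, 168). refcount(pp3)=2>1 -> COPY to pp4. 5 ppages; refcounts: pp0:1 pp1:1 pp2:2 pp3:1 pp4:1

yes no yes no no no yes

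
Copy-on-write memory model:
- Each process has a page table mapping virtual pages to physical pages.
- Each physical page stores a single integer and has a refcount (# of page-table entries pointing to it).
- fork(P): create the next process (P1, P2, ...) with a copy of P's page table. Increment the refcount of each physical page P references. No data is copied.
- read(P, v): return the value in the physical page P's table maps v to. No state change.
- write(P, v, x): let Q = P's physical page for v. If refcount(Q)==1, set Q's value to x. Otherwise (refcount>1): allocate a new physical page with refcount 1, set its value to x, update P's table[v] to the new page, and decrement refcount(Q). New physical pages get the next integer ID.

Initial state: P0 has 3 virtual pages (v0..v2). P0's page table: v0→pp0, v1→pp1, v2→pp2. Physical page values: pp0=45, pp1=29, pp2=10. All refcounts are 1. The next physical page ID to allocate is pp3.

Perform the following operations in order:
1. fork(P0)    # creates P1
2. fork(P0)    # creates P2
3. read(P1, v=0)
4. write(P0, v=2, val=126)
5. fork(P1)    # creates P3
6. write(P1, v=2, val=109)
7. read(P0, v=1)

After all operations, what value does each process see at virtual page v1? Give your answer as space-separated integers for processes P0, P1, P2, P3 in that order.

Op 1: fork(P0) -> P1. 3 ppages; refcounts: pp0:2 pp1:2 pp2:2
Op 2: fork(P0) -> P2. 3 ppages; refcounts: pp0:3 pp1:3 pp2:3
Op 3: read(P1, v0) -> 45. No state change.
Op 4: write(P0, v2, 126). refcount(pp2)=3>1 -> COPY to pp3. 4 ppages; refcounts: pp0:3 pp1:3 pp2:2 pp3:1
Op 5: fork(P1) -> P3. 4 ppages; refcounts: pp0:4 pp1:4 pp2:3 pp3:1
Op 6: write(P1, v2, 109). refcount(pp2)=3>1 -> COPY to pp4. 5 ppages; refcounts: pp0:4 pp1:4 pp2:2 pp3:1 pp4:1
Op 7: read(P0, v1) -> 29. No state change.
P0: v1 -> pp1 = 29
P1: v1 -> pp1 = 29
P2: v1 -> pp1 = 29
P3: v1 -> pp1 = 29

Answer: 29 29 29 29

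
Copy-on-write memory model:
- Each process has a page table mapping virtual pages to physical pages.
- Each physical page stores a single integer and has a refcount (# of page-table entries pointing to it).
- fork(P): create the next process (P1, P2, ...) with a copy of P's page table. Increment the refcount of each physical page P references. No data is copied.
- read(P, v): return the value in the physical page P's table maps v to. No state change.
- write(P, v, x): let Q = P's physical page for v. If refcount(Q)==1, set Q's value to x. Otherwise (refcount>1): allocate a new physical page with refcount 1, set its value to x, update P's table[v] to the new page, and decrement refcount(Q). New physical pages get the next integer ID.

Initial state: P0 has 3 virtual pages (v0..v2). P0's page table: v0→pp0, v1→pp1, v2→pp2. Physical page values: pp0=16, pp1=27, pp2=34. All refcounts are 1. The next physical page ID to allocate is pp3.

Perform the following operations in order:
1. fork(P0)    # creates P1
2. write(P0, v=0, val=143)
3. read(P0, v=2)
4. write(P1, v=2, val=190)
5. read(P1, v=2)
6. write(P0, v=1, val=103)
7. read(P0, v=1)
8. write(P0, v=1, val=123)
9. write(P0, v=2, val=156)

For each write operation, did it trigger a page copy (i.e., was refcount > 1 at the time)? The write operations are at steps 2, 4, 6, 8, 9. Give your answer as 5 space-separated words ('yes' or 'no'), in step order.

Op 1: fork(P0) -> P1. 3 ppages; refcounts: pp0:2 pp1:2 pp2:2
Op 2: write(P0, v0, 143). refcount(pp0)=2>1 -> COPY to pp3. 4 ppages; refcounts: pp0:1 pp1:2 pp2:2 pp3:1
Op 3: read(P0, v2) -> 34. No state change.
Op 4: write(P1, v2, 190). refcount(pp2)=2>1 -> COPY to pp4. 5 ppages; refcounts: pp0:1 pp1:2 pp2:1 pp3:1 pp4:1
Op 5: read(P1, v2) -> 190. No state change.
Op 6: write(P0, v1, 103). refcount(pp1)=2>1 -> COPY to pp5. 6 ppages; refcounts: pp0:1 pp1:1 pp2:1 pp3:1 pp4:1 pp5:1
Op 7: read(P0, v1) -> 103. No state change.
Op 8: write(P0, v1, 123). refcount(pp5)=1 -> write in place. 6 ppages; refcounts: pp0:1 pp1:1 pp2:1 pp3:1 pp4:1 pp5:1
Op 9: write(P0, v2, 156). refcount(pp2)=1 -> write in place. 6 ppages; refcounts: pp0:1 pp1:1 pp2:1 pp3:1 pp4:1 pp5:1

yes yes yes no no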